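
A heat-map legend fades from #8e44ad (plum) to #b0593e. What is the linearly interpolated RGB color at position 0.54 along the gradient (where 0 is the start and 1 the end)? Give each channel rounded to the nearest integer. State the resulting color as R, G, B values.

#8e44ad → (142, 68, 173); #b0593e → (176, 89, 62).
R = 142 + 0.54 × (176 − 142) = 142 + 0.54 × 34 = 160.36 → 160
G = 68 + 0.54 × (89 − 68) = 68 + 0.54 × 21 = 79.34 → 79
B = 173 + 0.54 × (62 − 173) = 173 + 0.54 × -111 = 113.06 → 113
So the blended color is (160, 79, 113), about #a04f71.

(160, 79, 113)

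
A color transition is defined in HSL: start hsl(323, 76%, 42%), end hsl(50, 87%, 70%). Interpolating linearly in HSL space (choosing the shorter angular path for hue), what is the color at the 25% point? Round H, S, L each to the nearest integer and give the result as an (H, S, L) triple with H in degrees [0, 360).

Hue: 50 − 323 = -273°, but |-273| > 180 so the shorter arc goes the other way: Δh = -273 + 360 = 87°.
H = 323 + 0.25 × (87) = 344.75 → 345°
S = 76 + 0.25 × (87 − 76) = 78.75 → 79%
L = 42 + 0.25 × (70 − 42) = 49 → 49%

(345, 79, 49)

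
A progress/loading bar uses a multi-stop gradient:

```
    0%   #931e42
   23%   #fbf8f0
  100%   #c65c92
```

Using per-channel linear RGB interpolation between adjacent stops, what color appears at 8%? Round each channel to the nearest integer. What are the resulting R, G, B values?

8% lies between the 0% and 23% stops, so the local fraction is t = (8 − 0)/(23 − 0) = 8/23 ≈ 0.3478.
#931e42 → (147, 30, 66); #fbf8f0 → (251, 248, 240).
R = 147 + 0.3478 × (251 − 147) = 183.171 → 183
G = 30 + 0.3478 × (248 − 30) = 105.82 → 106
B = 66 + 0.3478 × (240 − 66) = 126.517 → 127

(183, 106, 127)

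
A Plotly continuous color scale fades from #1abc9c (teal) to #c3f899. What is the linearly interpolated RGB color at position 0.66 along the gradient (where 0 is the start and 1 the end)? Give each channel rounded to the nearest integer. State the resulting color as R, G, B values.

(138, 228, 154)

#1abc9c → (26, 188, 156); #c3f899 → (195, 248, 153).
R = 26 + 0.66 × (195 − 26) = 26 + 0.66 × 169 = 137.54 → 138
G = 188 + 0.66 × (248 − 188) = 188 + 0.66 × 60 = 227.6 → 228
B = 156 + 0.66 × (153 − 156) = 156 + 0.66 × -3 = 154.02 → 154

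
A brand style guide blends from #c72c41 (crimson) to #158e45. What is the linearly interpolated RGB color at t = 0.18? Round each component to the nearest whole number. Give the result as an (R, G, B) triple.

#c72c41 → (199, 44, 65); #158e45 → (21, 142, 69).
R = 199 + 0.18 × (21 − 199) = 199 + 0.18 × -178 = 166.96 → 167
G = 44 + 0.18 × (142 − 44) = 44 + 0.18 × 98 = 61.64 → 62
B = 65 + 0.18 × (69 − 65) = 65 + 0.18 × 4 = 65.72 → 66
So the blended color is (167, 62, 66), about #a73e42.

(167, 62, 66)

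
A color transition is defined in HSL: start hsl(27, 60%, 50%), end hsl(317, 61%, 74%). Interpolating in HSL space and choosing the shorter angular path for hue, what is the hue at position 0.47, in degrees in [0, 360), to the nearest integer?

Hue: 317 − 27 = 290°, but |290| > 180 so the shorter arc goes the other way: Δh = 290 − 360 = -70°.
H = 27 + 0.47 × (-70) = -5.9 → -6 → -6 mod 360 = 354°

354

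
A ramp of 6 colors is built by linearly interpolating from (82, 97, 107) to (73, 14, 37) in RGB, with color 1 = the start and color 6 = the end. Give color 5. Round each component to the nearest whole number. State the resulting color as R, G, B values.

With 6 swatches and endpoints inclusive, swatch 5 sits at t = (5 − 1)/(6 − 1) = 4/5 ≈ 0.8.
R = 82 + 0.8 × (73 − 82) = 74.8 → 75
G = 97 + 0.8 × (14 − 97) = 30.6 → 31
B = 107 + 0.8 × (37 − 107) = 51 → 51

(75, 31, 51)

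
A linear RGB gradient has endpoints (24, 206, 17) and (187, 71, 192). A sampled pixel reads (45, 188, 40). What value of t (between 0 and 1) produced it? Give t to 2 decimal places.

Invert the lerp on the B channel (largest span, 175): t = (40 − 17) / (192 − 17) = 23/175 = 0.13143.
Check on R: (45 − 24)/(187 − 24) = 0.1288 ✓

0.13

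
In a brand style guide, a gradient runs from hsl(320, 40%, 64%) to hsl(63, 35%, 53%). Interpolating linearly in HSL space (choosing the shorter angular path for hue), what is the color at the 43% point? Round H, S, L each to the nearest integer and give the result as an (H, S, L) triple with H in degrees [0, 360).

Hue: 63 − 320 = -257°, but |-257| > 180 so the shorter arc goes the other way: Δh = -257 + 360 = 103°.
H = 320 + 0.43 × (103) = 364.29 → 364 → 364 mod 360 = 4°
S = 40 + 0.43 × (35 − 40) = 37.85 → 38%
L = 64 + 0.43 × (53 − 64) = 59.27 → 59%

(4, 38, 59)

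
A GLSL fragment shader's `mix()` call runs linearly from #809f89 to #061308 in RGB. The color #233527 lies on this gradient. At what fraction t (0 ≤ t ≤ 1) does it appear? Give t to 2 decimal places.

0.76

Invert the lerp on the G channel (largest span, 140): t = (53 − 159) / (19 − 159) = -106/-140 = 0.75714.
Check on R: (35 − 128)/(6 − 128) = 0.7623 ✓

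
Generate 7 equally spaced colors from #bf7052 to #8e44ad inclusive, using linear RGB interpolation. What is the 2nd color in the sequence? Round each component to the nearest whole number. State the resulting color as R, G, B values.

With 7 swatches and endpoints inclusive, swatch 2 sits at t = (2 − 1)/(7 − 1) = 1/6 ≈ 0.1667.
#bf7052 → (191, 112, 82); #8e44ad → (142, 68, 173).
R = 191 + 0.1667 × (142 − 191) = 182.832 → 183
G = 112 + 0.1667 × (68 − 112) = 104.665 → 105
B = 82 + 0.1667 × (173 − 82) = 97.17 → 97

(183, 105, 97)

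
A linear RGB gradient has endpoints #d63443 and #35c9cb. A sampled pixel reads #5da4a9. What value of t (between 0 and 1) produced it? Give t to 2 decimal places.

Invert the lerp on the R channel (largest span, 161): t = (93 − 214) / (53 − 214) = -121/-161 = 0.75155.
Check on G: (164 − 52)/(201 − 52) = 0.7517 ✓

0.75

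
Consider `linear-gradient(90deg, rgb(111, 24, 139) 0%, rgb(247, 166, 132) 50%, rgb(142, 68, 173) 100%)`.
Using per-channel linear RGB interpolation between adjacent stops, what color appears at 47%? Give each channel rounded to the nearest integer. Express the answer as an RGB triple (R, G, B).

47% lies between the 0% and 50% stops, so the local fraction is t = (47 − 0)/(50 − 0) = 47/50 ≈ 0.94.
R = 111 + 0.94 × (247 − 111) = 238.84 → 239
G = 24 + 0.94 × (166 − 24) = 157.48 → 157
B = 139 + 0.94 × (132 − 139) = 132.42 → 132

(239, 157, 132)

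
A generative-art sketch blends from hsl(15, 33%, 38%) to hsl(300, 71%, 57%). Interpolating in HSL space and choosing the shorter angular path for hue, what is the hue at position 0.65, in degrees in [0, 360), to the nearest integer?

Hue: 300 − 15 = 285°, but |285| > 180 so the shorter arc goes the other way: Δh = 285 − 360 = -75°.
H = 15 + 0.65 × (-75) = -33.75 → -34 → -34 mod 360 = 326°

326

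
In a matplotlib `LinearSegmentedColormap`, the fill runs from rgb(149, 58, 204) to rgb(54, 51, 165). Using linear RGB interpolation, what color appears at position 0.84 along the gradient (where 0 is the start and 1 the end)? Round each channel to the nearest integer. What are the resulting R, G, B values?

(69, 52, 171)

R = 149 + 0.84 × (54 − 149) = 149 + 0.84 × -95 = 69.2 → 69
G = 58 + 0.84 × (51 − 58) = 58 + 0.84 × -7 = 52.12 → 52
B = 204 + 0.84 × (165 − 204) = 204 + 0.84 × -39 = 171.24 → 171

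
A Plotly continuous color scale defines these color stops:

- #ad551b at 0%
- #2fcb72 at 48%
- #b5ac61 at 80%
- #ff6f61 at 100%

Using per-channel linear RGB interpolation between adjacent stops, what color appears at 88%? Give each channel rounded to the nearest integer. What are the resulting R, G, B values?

(211, 148, 97)

88% lies between the 80% and 100% stops, so the local fraction is t = (88 − 80)/(100 − 80) = 8/20 ≈ 0.4.
#b5ac61 → (181, 172, 97); #ff6f61 → (255, 111, 97).
R = 181 + 0.4 × (255 − 181) = 210.6 → 211
G = 172 + 0.4 × (111 − 172) = 147.6 → 148
B = 97 + 0.4 × (97 − 97) = 97 → 97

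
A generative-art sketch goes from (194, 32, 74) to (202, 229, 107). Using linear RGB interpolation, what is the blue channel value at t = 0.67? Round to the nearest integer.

96

B = 74 + 0.67 × (107 − 74) = 96.11 → 96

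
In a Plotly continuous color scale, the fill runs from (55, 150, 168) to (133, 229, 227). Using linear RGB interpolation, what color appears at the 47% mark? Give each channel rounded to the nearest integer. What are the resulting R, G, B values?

(92, 187, 196)

47% corresponds to t = 0.47.
R = 55 + 0.47 × (133 − 55) = 55 + 0.47 × 78 = 91.66 → 92
G = 150 + 0.47 × (229 − 150) = 150 + 0.47 × 79 = 187.13 → 187
B = 168 + 0.47 × (227 − 168) = 168 + 0.47 × 59 = 195.73 → 196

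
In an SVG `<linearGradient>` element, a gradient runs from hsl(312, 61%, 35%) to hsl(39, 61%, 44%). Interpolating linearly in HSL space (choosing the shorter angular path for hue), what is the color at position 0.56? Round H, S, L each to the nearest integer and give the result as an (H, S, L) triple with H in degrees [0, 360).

(1, 61, 40)

Hue: 39 − 312 = -273°, but |-273| > 180 so the shorter arc goes the other way: Δh = -273 + 360 = 87°.
H = 312 + 0.56 × (87) = 360.72 → 361 → 361 mod 360 = 1°
S = 61 + 0.56 × (61 − 61) = 61 → 61%
L = 35 + 0.56 × (44 − 35) = 40.04 → 40%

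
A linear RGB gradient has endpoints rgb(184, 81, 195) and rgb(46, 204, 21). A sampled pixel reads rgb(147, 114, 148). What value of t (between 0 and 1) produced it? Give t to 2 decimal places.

Invert the lerp on the B channel (largest span, 174): t = (148 − 195) / (21 − 195) = -47/-174 = 0.27011.
Check on R: (147 − 184)/(46 − 184) = 0.2681 ✓

0.27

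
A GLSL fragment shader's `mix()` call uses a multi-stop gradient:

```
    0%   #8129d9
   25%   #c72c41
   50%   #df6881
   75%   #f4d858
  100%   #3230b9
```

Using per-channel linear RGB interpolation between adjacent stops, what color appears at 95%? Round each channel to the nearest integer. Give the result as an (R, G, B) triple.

95% lies between the 75% and 100% stops, so the local fraction is t = (95 − 75)/(100 − 75) = 20/25 ≈ 0.8.
#f4d858 → (244, 216, 88); #3230b9 → (50, 48, 185).
R = 244 + 0.8 × (50 − 244) = 88.8 → 89
G = 216 + 0.8 × (48 − 216) = 81.6 → 82
B = 88 + 0.8 × (185 − 88) = 165.6 → 166

(89, 82, 166)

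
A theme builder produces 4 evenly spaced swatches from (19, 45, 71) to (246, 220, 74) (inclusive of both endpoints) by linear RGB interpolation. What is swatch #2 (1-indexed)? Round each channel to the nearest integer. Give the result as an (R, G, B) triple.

(95, 103, 72)

With 4 swatches and endpoints inclusive, swatch 2 sits at t = (2 − 1)/(4 − 1) = 1/3 ≈ 0.3333.
R = 19 + 0.3333 × (246 − 19) = 94.659 → 95
G = 45 + 0.3333 × (220 − 45) = 103.328 → 103
B = 71 + 0.3333 × (74 − 71) = 72 → 72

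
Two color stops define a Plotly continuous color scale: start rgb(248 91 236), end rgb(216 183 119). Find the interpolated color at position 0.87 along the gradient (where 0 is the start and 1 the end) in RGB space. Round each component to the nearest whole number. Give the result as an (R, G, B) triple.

(220, 171, 134)

R = 248 + 0.87 × (216 − 248) = 248 + 0.87 × -32 = 220.16 → 220
G = 91 + 0.87 × (183 − 91) = 91 + 0.87 × 92 = 171.04 → 171
B = 236 + 0.87 × (119 − 236) = 236 + 0.87 × -117 = 134.21 → 134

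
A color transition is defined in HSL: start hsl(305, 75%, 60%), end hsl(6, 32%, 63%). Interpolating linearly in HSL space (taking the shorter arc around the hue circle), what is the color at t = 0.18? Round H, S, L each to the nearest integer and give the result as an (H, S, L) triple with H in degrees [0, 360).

(316, 67, 61)

Hue: 6 − 305 = -299°, but |-299| > 180 so the shorter arc goes the other way: Δh = -299 + 360 = 61°.
H = 305 + 0.18 × (61) = 315.98 → 316°
S = 75 + 0.18 × (32 − 75) = 67.26 → 67%
L = 60 + 0.18 × (63 − 60) = 60.54 → 61%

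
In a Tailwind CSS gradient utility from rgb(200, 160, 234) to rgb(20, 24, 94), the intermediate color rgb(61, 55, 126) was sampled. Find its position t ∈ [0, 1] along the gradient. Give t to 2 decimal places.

Invert the lerp on the R channel (largest span, 180): t = (61 − 200) / (20 − 200) = -139/-180 = 0.77222.
Check on G: (55 − 160)/(24 − 160) = 0.7721 ✓

0.77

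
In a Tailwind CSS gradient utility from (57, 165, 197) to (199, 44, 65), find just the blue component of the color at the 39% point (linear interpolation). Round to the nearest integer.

B = 197 + 0.39 × (65 − 197) = 145.52 → 146

146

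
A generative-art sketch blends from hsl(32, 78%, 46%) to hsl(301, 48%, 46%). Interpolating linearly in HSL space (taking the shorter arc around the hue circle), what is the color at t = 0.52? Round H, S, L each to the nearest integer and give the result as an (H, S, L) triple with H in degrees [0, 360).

Hue: 301 − 32 = 269°, but |269| > 180 so the shorter arc goes the other way: Δh = 269 − 360 = -91°.
H = 32 + 0.52 × (-91) = -15.32 → -15 → -15 mod 360 = 345°
S = 78 + 0.52 × (48 − 78) = 62.4 → 62%
L = 46 + 0.52 × (46 − 46) = 46 → 46%

(345, 62, 46)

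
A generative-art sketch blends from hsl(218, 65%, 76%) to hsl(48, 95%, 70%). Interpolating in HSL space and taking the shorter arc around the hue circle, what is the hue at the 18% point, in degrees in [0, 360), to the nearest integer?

187

Hue arc: Δh = 48 − 218 = -170° (|Δh| ≤ 180, already the shorter path).
H = 218 + 0.18 × (-170) = 187.4 → 187°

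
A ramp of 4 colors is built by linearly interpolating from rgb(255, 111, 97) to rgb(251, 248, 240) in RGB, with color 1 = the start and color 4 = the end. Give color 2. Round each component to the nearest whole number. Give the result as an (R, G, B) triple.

With 4 swatches and endpoints inclusive, swatch 2 sits at t = (2 − 1)/(4 − 1) = 1/3 ≈ 0.3333.
R = 255 + 0.3333 × (251 − 255) = 253.667 → 254
G = 111 + 0.3333 × (248 − 111) = 156.662 → 157
B = 97 + 0.3333 × (240 − 97) = 144.662 → 145

(254, 157, 145)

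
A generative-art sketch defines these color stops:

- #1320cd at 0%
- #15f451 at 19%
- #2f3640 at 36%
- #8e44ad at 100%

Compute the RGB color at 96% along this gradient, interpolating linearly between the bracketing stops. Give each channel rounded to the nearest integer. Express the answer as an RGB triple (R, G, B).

96% lies between the 36% and 100% stops, so the local fraction is t = (96 − 36)/(100 − 36) = 60/64 ≈ 0.9375.
#2f3640 → (47, 54, 64); #8e44ad → (142, 68, 173).
R = 47 + 0.9375 × (142 − 47) = 136.062 → 136
G = 54 + 0.9375 × (68 − 54) = 67.125 → 67
B = 64 + 0.9375 × (173 − 64) = 166.188 → 166

(136, 67, 166)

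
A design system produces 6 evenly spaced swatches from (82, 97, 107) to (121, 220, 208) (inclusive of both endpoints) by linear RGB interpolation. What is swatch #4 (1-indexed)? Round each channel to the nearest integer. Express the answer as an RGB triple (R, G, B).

(105, 171, 168)

With 6 swatches and endpoints inclusive, swatch 4 sits at t = (4 − 1)/(6 − 1) = 3/5 ≈ 0.6.
R = 82 + 0.6 × (121 − 82) = 105.4 → 105
G = 97 + 0.6 × (220 − 97) = 170.8 → 171
B = 107 + 0.6 × (208 − 107) = 167.6 → 168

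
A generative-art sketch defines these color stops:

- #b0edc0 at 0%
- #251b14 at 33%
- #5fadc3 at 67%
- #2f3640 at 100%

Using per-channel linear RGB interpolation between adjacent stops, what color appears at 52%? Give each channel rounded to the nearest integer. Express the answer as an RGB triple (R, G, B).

52% lies between the 33% and 67% stops, so the local fraction is t = (52 − 33)/(67 − 33) = 19/34 ≈ 0.5588.
#251b14 → (37, 27, 20); #5fadc3 → (95, 173, 195).
R = 37 + 0.5588 × (95 − 37) = 69.41 → 69
G = 27 + 0.5588 × (173 − 27) = 108.585 → 109
B = 20 + 0.5588 × (195 − 20) = 117.79 → 118

(69, 109, 118)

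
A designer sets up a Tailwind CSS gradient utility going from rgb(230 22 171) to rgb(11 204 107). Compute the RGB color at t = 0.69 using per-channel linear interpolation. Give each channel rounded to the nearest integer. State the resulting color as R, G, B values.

R = 230 + 0.69 × (11 − 230) = 230 + 0.69 × -219 = 78.89 → 79
G = 22 + 0.69 × (204 − 22) = 22 + 0.69 × 182 = 147.58 → 148
B = 171 + 0.69 × (107 − 171) = 171 + 0.69 × -64 = 126.84 → 127

(79, 148, 127)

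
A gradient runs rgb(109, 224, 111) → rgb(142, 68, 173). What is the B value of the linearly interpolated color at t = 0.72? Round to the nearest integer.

156

B = 111 + 0.72 × (173 − 111) = 155.64 → 156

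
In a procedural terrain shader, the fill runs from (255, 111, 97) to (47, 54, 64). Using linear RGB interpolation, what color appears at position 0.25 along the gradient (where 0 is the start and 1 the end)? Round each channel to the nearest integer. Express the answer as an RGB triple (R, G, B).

(203, 97, 89)

R = 255 + 0.25 × (47 − 255) = 255 + 0.25 × -208 = 203 → 203
G = 111 + 0.25 × (54 − 111) = 111 + 0.25 × -57 = 96.75 → 97
B = 97 + 0.25 × (64 − 97) = 97 + 0.25 × -33 = 88.75 → 89
So the blended color is (203, 97, 89), about #cb6159.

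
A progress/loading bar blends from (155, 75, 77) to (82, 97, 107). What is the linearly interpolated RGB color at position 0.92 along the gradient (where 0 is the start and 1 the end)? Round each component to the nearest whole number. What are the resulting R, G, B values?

(88, 95, 105)

R = 155 + 0.92 × (82 − 155) = 155 + 0.92 × -73 = 87.84 → 88
G = 75 + 0.92 × (97 − 75) = 75 + 0.92 × 22 = 95.24 → 95
B = 77 + 0.92 × (107 − 77) = 77 + 0.92 × 30 = 104.6 → 105
So the blended color is (88, 95, 105), about #585f69.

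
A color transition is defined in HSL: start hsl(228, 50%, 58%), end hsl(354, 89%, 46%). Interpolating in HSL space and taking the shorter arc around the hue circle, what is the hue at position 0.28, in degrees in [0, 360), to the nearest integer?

263

Hue arc: Δh = 354 − 228 = 126° (|Δh| ≤ 180, already the shorter path).
H = 228 + 0.28 × (126) = 263.28 → 263°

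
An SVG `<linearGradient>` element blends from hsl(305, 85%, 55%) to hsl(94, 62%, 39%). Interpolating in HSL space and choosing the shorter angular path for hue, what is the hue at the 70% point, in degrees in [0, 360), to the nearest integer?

49

Hue: 94 − 305 = -211°, but |-211| > 180 so the shorter arc goes the other way: Δh = -211 + 360 = 149°.
H = 305 + 0.7 × (149) = 409.3 → 409 → 409 mod 360 = 49°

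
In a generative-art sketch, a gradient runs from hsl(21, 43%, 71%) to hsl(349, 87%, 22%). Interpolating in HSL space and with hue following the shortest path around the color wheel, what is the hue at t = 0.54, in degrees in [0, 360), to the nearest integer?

Hue: 349 − 21 = 328°, but |328| > 180 so the shorter arc goes the other way: Δh = 328 − 360 = -32°.
H = 21 + 0.54 × (-32) = 3.72 → 4°

4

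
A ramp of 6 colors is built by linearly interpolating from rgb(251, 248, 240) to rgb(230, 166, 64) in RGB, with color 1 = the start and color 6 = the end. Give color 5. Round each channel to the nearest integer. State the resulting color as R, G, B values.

With 6 swatches and endpoints inclusive, swatch 5 sits at t = (5 − 1)/(6 − 1) = 4/5 ≈ 0.8.
R = 251 + 0.8 × (230 − 251) = 234.2 → 234
G = 248 + 0.8 × (166 − 248) = 182.4 → 182
B = 240 + 0.8 × (64 − 240) = 99.2 → 99

(234, 182, 99)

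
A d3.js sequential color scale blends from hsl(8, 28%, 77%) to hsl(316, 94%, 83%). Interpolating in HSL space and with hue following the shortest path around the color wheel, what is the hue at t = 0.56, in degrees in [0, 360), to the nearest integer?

339

Hue: 316 − 8 = 308°, but |308| > 180 so the shorter arc goes the other way: Δh = 308 − 360 = -52°.
H = 8 + 0.56 × (-52) = -21.12 → -21 → -21 mod 360 = 339°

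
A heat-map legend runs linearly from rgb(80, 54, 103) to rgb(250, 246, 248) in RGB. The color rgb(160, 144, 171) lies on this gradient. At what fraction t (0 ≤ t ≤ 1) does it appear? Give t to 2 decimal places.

0.47

Invert the lerp on the G channel (largest span, 192): t = (144 − 54) / (246 − 54) = 90/192 = 0.46875.
Check on R: (160 − 80)/(250 − 80) = 0.4706 ✓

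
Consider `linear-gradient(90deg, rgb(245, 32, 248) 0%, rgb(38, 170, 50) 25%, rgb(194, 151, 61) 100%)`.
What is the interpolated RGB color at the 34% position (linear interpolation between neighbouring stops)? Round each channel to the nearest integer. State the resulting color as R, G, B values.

34% lies between the 25% and 100% stops, so the local fraction is t = (34 − 25)/(100 − 25) = 9/75 ≈ 0.12.
R = 38 + 0.12 × (194 − 38) = 56.72 → 57
G = 170 + 0.12 × (151 − 170) = 167.72 → 168
B = 50 + 0.12 × (61 − 50) = 51.32 → 51

(57, 168, 51)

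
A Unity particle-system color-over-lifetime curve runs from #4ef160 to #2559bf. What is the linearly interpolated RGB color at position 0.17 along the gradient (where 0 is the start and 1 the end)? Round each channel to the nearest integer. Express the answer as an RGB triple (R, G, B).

(71, 215, 112)

#4ef160 → (78, 241, 96); #2559bf → (37, 89, 191).
R = 78 + 0.17 × (37 − 78) = 78 + 0.17 × -41 = 71.03 → 71
G = 241 + 0.17 × (89 − 241) = 241 + 0.17 × -152 = 215.16 → 215
B = 96 + 0.17 × (191 − 96) = 96 + 0.17 × 95 = 112.15 → 112
So the blended color is (71, 215, 112), about #47d770.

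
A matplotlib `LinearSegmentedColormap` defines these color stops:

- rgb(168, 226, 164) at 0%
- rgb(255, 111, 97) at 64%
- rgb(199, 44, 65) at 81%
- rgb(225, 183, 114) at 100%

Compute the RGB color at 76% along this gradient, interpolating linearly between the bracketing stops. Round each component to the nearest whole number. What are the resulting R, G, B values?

(215, 64, 74)

76% lies between the 64% and 81% stops, so the local fraction is t = (76 − 64)/(81 − 64) = 12/17 ≈ 0.7059.
R = 255 + 0.7059 × (199 − 255) = 215.47 → 215
G = 111 + 0.7059 × (44 − 111) = 63.705 → 64
B = 97 + 0.7059 × (65 − 97) = 74.411 → 74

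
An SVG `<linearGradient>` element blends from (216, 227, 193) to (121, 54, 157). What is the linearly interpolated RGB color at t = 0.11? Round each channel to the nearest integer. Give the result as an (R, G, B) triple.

R = 216 + 0.11 × (121 − 216) = 216 + 0.11 × -95 = 205.55 → 206
G = 227 + 0.11 × (54 − 227) = 227 + 0.11 × -173 = 207.97 → 208
B = 193 + 0.11 × (157 − 193) = 193 + 0.11 × -36 = 189.04 → 189

(206, 208, 189)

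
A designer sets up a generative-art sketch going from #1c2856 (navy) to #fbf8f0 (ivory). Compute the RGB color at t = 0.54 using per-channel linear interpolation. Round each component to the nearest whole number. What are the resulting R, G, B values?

#1c2856 → (28, 40, 86); #fbf8f0 → (251, 248, 240).
R = 28 + 0.54 × (251 − 28) = 28 + 0.54 × 223 = 148.42 → 148
G = 40 + 0.54 × (248 − 40) = 40 + 0.54 × 208 = 152.32 → 152
B = 86 + 0.54 × (240 − 86) = 86 + 0.54 × 154 = 169.16 → 169

(148, 152, 169)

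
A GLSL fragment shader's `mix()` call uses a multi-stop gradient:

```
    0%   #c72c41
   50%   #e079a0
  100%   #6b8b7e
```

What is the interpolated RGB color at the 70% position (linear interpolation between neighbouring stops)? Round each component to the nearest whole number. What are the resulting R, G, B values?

70% lies between the 50% and 100% stops, so the local fraction is t = (70 − 50)/(100 − 50) = 20/50 ≈ 0.4.
#e079a0 → (224, 121, 160); #6b8b7e → (107, 139, 126).
R = 224 + 0.4 × (107 − 224) = 177.2 → 177
G = 121 + 0.4 × (139 − 121) = 128.2 → 128
B = 160 + 0.4 × (126 − 160) = 146.4 → 146

(177, 128, 146)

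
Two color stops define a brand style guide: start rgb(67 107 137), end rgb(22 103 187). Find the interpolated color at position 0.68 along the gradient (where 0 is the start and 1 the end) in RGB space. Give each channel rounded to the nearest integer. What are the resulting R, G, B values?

(36, 104, 171)

R = 67 + 0.68 × (22 − 67) = 67 + 0.68 × -45 = 36.4 → 36
G = 107 + 0.68 × (103 − 107) = 107 + 0.68 × -4 = 104.28 → 104
B = 137 + 0.68 × (187 − 137) = 137 + 0.68 × 50 = 171 → 171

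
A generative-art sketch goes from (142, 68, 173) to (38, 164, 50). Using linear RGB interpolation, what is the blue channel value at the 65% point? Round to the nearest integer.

93

B = 173 + 0.65 × (50 − 173) = 93.05 → 93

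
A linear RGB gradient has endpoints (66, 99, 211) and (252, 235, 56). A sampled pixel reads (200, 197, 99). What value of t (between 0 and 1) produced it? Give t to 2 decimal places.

0.72

Invert the lerp on the R channel (largest span, 186): t = (200 − 66) / (252 − 66) = 134/186 = 0.72043.
Check on G: (197 − 99)/(235 − 99) = 0.7206 ✓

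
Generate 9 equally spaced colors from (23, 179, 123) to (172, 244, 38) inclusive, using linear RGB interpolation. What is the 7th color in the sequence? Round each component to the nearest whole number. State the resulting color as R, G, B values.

With 9 swatches and endpoints inclusive, swatch 7 sits at t = (7 − 1)/(9 − 1) = 6/8 ≈ 0.75.
R = 23 + 0.75 × (172 − 23) = 134.75 → 135
G = 179 + 0.75 × (244 − 179) = 227.75 → 228
B = 123 + 0.75 × (38 − 123) = 59.25 → 59

(135, 228, 59)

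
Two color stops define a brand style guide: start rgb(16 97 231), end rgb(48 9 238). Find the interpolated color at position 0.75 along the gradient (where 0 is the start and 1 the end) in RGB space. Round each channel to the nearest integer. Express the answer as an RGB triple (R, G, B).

(40, 31, 236)

R = 16 + 0.75 × (48 − 16) = 16 + 0.75 × 32 = 40 → 40
G = 97 + 0.75 × (9 − 97) = 97 + 0.75 × -88 = 31 → 31
B = 231 + 0.75 × (238 − 231) = 231 + 0.75 × 7 = 236.25 → 236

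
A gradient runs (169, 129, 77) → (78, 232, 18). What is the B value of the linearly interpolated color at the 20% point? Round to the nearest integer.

65

B = 77 + 0.2 × (18 − 77) = 65.2 → 65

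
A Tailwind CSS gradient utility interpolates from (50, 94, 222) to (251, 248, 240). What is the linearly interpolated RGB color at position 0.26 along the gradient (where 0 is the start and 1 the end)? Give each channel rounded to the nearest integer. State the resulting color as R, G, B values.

(102, 134, 227)

R = 50 + 0.26 × (251 − 50) = 50 + 0.26 × 201 = 102.26 → 102
G = 94 + 0.26 × (248 − 94) = 94 + 0.26 × 154 = 134.04 → 134
B = 222 + 0.26 × (240 − 222) = 222 + 0.26 × 18 = 226.68 → 227
So the blended color is (102, 134, 227), about #6686e3.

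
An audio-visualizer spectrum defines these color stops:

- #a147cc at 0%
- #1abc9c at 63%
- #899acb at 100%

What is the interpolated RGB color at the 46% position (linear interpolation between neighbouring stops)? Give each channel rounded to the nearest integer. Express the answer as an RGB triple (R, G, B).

46% lies between the 0% and 63% stops, so the local fraction is t = (46 − 0)/(63 − 0) = 46/63 ≈ 0.7302.
#a147cc → (161, 71, 204); #1abc9c → (26, 188, 156).
R = 161 + 0.7302 × (26 − 161) = 62.423 → 62
G = 71 + 0.7302 × (188 − 71) = 156.433 → 156
B = 204 + 0.7302 × (156 − 204) = 168.95 → 169

(62, 156, 169)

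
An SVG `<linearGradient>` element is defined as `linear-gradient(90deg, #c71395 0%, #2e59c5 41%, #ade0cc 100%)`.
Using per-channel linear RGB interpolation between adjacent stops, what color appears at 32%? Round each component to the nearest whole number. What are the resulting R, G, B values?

(80, 74, 186)

32% lies between the 0% and 41% stops, so the local fraction is t = (32 − 0)/(41 − 0) = 32/41 ≈ 0.7805.
#c71395 → (199, 19, 149); #2e59c5 → (46, 89, 197).
R = 199 + 0.7805 × (46 − 199) = 79.584 → 80
G = 19 + 0.7805 × (89 − 19) = 73.635 → 74
B = 149 + 0.7805 × (197 − 149) = 186.464 → 186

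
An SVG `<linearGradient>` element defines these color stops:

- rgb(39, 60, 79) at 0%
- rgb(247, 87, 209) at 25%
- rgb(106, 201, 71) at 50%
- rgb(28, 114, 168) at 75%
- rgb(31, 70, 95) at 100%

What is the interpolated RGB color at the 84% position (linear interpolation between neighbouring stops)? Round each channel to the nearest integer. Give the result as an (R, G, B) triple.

84% lies between the 75% and 100% stops, so the local fraction is t = (84 − 75)/(100 − 75) = 9/25 ≈ 0.36.
R = 28 + 0.36 × (31 − 28) = 29.08 → 29
G = 114 + 0.36 × (70 − 114) = 98.16 → 98
B = 168 + 0.36 × (95 − 168) = 141.72 → 142

(29, 98, 142)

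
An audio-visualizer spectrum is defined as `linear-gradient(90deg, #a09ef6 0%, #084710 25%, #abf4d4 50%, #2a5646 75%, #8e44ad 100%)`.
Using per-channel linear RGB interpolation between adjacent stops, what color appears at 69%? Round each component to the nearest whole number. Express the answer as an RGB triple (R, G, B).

(73, 124, 104)

69% lies between the 50% and 75% stops, so the local fraction is t = (69 − 50)/(75 − 50) = 19/25 ≈ 0.76.
#abf4d4 → (171, 244, 212); #2a5646 → (42, 86, 70).
R = 171 + 0.76 × (42 − 171) = 72.96 → 73
G = 244 + 0.76 × (86 − 244) = 123.92 → 124
B = 212 + 0.76 × (70 − 212) = 104.08 → 104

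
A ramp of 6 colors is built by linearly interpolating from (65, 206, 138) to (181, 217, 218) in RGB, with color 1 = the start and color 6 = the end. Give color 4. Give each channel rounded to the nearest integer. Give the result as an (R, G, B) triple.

(135, 213, 186)

With 6 swatches and endpoints inclusive, swatch 4 sits at t = (4 − 1)/(6 − 1) = 3/5 ≈ 0.6.
R = 65 + 0.6 × (181 − 65) = 134.6 → 135
G = 206 + 0.6 × (217 − 206) = 212.6 → 213
B = 138 + 0.6 × (218 − 138) = 186 → 186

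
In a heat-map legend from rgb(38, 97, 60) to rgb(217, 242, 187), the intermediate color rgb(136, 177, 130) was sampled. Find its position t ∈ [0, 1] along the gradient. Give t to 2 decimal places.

0.55

Invert the lerp on the R channel (largest span, 179): t = (136 − 38) / (217 − 38) = 98/179 = 0.54749.
Check on G: (177 − 97)/(242 − 97) = 0.5517 ✓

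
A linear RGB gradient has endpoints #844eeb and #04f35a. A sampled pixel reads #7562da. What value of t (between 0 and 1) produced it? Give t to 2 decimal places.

Invert the lerp on the G channel (largest span, 165): t = (98 − 78) / (243 − 78) = 20/165 = 0.12121.
Check on R: (117 − 132)/(4 − 132) = 0.1172 ✓

0.12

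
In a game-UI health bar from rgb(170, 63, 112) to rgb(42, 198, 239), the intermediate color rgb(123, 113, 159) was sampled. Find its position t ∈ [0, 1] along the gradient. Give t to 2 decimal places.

Invert the lerp on the G channel (largest span, 135): t = (113 − 63) / (198 − 63) = 50/135 = 0.37037.
Check on R: (123 − 170)/(42 − 170) = 0.3672 ✓

0.37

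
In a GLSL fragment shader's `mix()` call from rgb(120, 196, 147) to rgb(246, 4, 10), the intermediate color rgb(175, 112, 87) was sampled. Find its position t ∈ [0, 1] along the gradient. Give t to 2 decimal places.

Invert the lerp on the G channel (largest span, 192): t = (112 − 196) / (4 − 196) = -84/-192 = 0.4375.
Check on R: (175 − 120)/(246 − 120) = 0.4365 ✓

0.44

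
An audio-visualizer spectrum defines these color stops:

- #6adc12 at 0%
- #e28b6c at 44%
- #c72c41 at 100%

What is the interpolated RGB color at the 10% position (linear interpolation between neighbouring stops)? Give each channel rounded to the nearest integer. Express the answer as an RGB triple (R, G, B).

10% lies between the 0% and 44% stops, so the local fraction is t = (10 − 0)/(44 − 0) = 10/44 ≈ 0.2273.
#6adc12 → (106, 220, 18); #e28b6c → (226, 139, 108).
R = 106 + 0.2273 × (226 − 106) = 133.276 → 133
G = 220 + 0.2273 × (139 − 220) = 201.589 → 202
B = 18 + 0.2273 × (108 − 18) = 38.457 → 38

(133, 202, 38)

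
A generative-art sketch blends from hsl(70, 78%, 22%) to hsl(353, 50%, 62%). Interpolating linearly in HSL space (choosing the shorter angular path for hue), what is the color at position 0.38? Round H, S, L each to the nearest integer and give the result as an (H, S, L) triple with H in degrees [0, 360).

(41, 67, 37)

Hue: 353 − 70 = 283°, but |283| > 180 so the shorter arc goes the other way: Δh = 283 − 360 = -77°.
H = 70 + 0.38 × (-77) = 40.74 → 41°
S = 78 + 0.38 × (50 − 78) = 67.36 → 67%
L = 22 + 0.38 × (62 − 22) = 37.2 → 37%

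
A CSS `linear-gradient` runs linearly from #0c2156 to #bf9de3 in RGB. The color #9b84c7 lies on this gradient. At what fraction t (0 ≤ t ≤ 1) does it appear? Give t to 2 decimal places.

0.80

Invert the lerp on the R channel (largest span, 179): t = (155 − 12) / (191 − 12) = 143/179 = 0.79888.
Check on G: (132 − 33)/(157 − 33) = 0.7984 ✓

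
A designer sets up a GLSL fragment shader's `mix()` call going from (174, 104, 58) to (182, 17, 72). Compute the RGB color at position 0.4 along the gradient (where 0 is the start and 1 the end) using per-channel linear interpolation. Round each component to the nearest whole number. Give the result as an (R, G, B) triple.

R = 174 + 0.4 × (182 − 174) = 174 + 0.4 × 8 = 177.2 → 177
G = 104 + 0.4 × (17 − 104) = 104 + 0.4 × -87 = 69.2 → 69
B = 58 + 0.4 × (72 − 58) = 58 + 0.4 × 14 = 63.6 → 64

(177, 69, 64)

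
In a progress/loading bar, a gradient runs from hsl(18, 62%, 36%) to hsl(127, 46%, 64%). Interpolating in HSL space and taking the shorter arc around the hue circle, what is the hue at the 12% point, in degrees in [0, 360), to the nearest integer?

31

Hue arc: Δh = 127 − 18 = 109° (|Δh| ≤ 180, already the shorter path).
H = 18 + 0.12 × (109) = 31.08 → 31°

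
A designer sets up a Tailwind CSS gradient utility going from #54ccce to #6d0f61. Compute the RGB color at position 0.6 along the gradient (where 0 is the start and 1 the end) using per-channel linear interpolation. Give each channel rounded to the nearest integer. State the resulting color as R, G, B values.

(99, 91, 141)

#54ccce → (84, 204, 206); #6d0f61 → (109, 15, 97).
R = 84 + 0.6 × (109 − 84) = 84 + 0.6 × 25 = 99 → 99
G = 204 + 0.6 × (15 − 204) = 204 + 0.6 × -189 = 90.6 → 91
B = 206 + 0.6 × (97 − 206) = 206 + 0.6 × -109 = 140.6 → 141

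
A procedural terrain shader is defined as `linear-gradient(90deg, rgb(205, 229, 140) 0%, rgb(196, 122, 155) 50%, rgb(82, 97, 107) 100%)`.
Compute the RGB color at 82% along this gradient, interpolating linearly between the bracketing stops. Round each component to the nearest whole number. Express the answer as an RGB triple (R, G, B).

(123, 106, 124)

82% lies between the 50% and 100% stops, so the local fraction is t = (82 − 50)/(100 − 50) = 32/50 ≈ 0.64.
R = 196 + 0.64 × (82 − 196) = 123.04 → 123
G = 122 + 0.64 × (97 − 122) = 106 → 106
B = 155 + 0.64 × (107 − 155) = 124.28 → 124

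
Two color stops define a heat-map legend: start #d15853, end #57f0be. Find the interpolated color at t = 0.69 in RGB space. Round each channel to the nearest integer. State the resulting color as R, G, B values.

(125, 193, 157)

#d15853 → (209, 88, 83); #57f0be → (87, 240, 190).
R = 209 + 0.69 × (87 − 209) = 209 + 0.69 × -122 = 124.82 → 125
G = 88 + 0.69 × (240 − 88) = 88 + 0.69 × 152 = 192.88 → 193
B = 83 + 0.69 × (190 − 83) = 83 + 0.69 × 107 = 156.83 → 157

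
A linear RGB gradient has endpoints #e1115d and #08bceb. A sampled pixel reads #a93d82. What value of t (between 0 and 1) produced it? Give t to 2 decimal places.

Invert the lerp on the R channel (largest span, 217): t = (169 − 225) / (8 − 225) = -56/-217 = 0.25806.
Check on G: (61 − 17)/(188 − 17) = 0.2573 ✓

0.26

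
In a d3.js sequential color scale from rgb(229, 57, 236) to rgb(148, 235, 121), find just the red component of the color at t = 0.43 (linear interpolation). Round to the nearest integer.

R = 229 + 0.43 × (148 − 229) = 194.17 → 194

194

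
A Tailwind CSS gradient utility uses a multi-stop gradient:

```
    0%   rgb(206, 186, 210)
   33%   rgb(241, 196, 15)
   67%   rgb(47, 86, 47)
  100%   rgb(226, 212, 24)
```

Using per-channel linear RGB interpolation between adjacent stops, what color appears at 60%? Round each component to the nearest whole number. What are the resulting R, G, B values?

60% lies between the 33% and 67% stops, so the local fraction is t = (60 − 33)/(67 − 33) = 27/34 ≈ 0.7941.
R = 241 + 0.7941 × (47 − 241) = 86.945 → 87
G = 196 + 0.7941 × (86 − 196) = 108.649 → 109
B = 15 + 0.7941 × (47 − 15) = 40.411 → 40

(87, 109, 40)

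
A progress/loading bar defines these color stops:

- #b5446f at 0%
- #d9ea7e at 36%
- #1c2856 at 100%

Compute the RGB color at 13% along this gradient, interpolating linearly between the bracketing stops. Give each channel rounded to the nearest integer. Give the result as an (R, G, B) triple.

13% lies between the 0% and 36% stops, so the local fraction is t = (13 − 0)/(36 − 0) = 13/36 ≈ 0.3611.
#b5446f → (181, 68, 111); #d9ea7e → (217, 234, 126).
R = 181 + 0.3611 × (217 − 181) = 194 → 194
G = 68 + 0.3611 × (234 − 68) = 127.943 → 128
B = 111 + 0.3611 × (126 − 111) = 116.416 → 116

(194, 128, 116)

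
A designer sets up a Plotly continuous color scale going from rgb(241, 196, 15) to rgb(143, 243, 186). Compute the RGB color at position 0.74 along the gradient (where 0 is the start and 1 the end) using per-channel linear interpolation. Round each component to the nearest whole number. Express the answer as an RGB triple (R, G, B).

R = 241 + 0.74 × (143 − 241) = 241 + 0.74 × -98 = 168.48 → 168
G = 196 + 0.74 × (243 − 196) = 196 + 0.74 × 47 = 230.78 → 231
B = 15 + 0.74 × (186 − 15) = 15 + 0.74 × 171 = 141.54 → 142
So the blended color is (168, 231, 142), about #a8e78e.

(168, 231, 142)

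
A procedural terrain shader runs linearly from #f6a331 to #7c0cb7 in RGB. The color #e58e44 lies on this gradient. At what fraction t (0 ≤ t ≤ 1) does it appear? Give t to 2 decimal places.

Invert the lerp on the G channel (largest span, 151): t = (142 − 163) / (12 − 163) = -21/-151 = 0.13907.
Check on R: (229 − 246)/(124 − 246) = 0.1393 ✓

0.14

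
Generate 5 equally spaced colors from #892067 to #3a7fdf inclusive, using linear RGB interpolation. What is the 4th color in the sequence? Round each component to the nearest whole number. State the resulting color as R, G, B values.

(78, 103, 193)

With 5 swatches and endpoints inclusive, swatch 4 sits at t = (4 − 1)/(5 − 1) = 3/4 ≈ 0.75.
#892067 → (137, 32, 103); #3a7fdf → (58, 127, 223).
R = 137 + 0.75 × (58 − 137) = 77.75 → 78
G = 32 + 0.75 × (127 − 32) = 103.25 → 103
B = 103 + 0.75 × (223 − 103) = 193 → 193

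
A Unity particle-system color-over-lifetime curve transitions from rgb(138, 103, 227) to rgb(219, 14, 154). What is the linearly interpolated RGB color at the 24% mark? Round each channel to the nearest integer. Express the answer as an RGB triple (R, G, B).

24% corresponds to t = 0.24.
R = 138 + 0.24 × (219 − 138) = 138 + 0.24 × 81 = 157.44 → 157
G = 103 + 0.24 × (14 − 103) = 103 + 0.24 × -89 = 81.64 → 82
B = 227 + 0.24 × (154 − 227) = 227 + 0.24 × -73 = 209.48 → 209

(157, 82, 209)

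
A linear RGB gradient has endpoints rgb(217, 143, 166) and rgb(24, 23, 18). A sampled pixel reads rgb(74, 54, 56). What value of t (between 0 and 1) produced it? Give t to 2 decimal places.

Invert the lerp on the R channel (largest span, 193): t = (74 − 217) / (24 − 217) = -143/-193 = 0.74093.
Check on G: (54 − 143)/(23 − 143) = 0.7417 ✓

0.74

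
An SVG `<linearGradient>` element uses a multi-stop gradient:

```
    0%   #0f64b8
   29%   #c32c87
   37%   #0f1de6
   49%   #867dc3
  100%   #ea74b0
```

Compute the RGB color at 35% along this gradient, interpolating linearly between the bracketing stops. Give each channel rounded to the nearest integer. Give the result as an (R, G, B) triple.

35% lies between the 29% and 37% stops, so the local fraction is t = (35 − 29)/(37 − 29) = 6/8 ≈ 0.75.
#c32c87 → (195, 44, 135); #0f1de6 → (15, 29, 230).
R = 195 + 0.75 × (15 − 195) = 60 → 60
G = 44 + 0.75 × (29 − 44) = 32.75 → 33
B = 135 + 0.75 × (230 − 135) = 206.25 → 206

(60, 33, 206)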